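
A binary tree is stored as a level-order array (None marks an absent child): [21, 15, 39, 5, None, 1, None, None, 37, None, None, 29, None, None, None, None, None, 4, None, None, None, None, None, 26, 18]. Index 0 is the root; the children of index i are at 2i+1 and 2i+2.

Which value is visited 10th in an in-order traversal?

In-order visits the left subtree, then the node, then the right subtree.
At 21: go left to 15.
  At 15: go left to 5.
    At 5: no left child.
    Visit 5.
    At 5: go right to 37.
      At 37: go left to 4.
        4 is a leaf — visit 4.
      Visit 37.
      At 37: no right child.
  Visit 15.
  At 15: no right child.
Visit 21.
At 21: go right to 39.
  At 39: go left to 1.
    At 1: go left to 29.
      At 29: go left to 26.
        26 is a leaf — visit 26.
      Visit 29.
      At 29: go right to 18.
        18 is a leaf — visit 18.
    Visit 1.
    At 1: no right child.
  Visit 39.
  At 39: no right child.
Full in-order sequence: 5, 4, 37, 15, 21, 26, 29, 18, 1, 39.

39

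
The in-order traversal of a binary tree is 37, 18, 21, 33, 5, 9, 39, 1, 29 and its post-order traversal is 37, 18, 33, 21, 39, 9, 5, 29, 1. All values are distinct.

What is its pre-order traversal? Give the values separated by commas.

1, 5, 21, 18, 37, 33, 9, 39, 29

The last element of post-order is the root; it splits in-order into left and right subtrees.
Root 1: left subtree has 7 nodes {37, 18, 21, 33, 5, 9, 39}, right has 1 {29}.
  Root 5: left subtree has 4 nodes {37, 18, 21, 33}, right has 2 {9, 39}.
    Root 21: left subtree has 2 nodes {37, 18}, right has 1 {33}.
      Root 18: left subtree has 1 node {37}, right has 0 { }.
    Root 9: left subtree has 0 nodes { }, right has 1 {39}.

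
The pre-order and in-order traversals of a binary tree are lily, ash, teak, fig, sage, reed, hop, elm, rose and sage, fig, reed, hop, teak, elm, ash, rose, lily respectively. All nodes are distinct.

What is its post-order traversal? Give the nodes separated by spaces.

The first element of pre-order is the root; it splits in-order into left and right subtrees.
Root lily: left subtree has 8 nodes {sage, fig, reed, hop, teak, elm, ash, rose}, right has 0 { }.
  Root ash: left subtree has 6 nodes {sage, fig, reed, hop, teak, elm}, right has 1 {rose}.
    Root teak: left subtree has 4 nodes {sage, fig, reed, hop}, right has 1 {elm}.
      Root fig: left subtree has 1 node {sage}, right has 2 {reed, hop}.
        Root reed: left subtree has 0 nodes { }, right has 1 {hop}.

sage hop reed fig elm teak rose ash lily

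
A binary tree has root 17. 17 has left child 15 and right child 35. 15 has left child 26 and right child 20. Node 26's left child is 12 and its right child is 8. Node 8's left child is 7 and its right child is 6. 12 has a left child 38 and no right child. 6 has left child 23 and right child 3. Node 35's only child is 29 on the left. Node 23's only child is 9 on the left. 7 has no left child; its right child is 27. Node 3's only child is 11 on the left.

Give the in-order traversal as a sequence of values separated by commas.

38, 12, 26, 7, 27, 8, 9, 23, 6, 11, 3, 15, 20, 17, 29, 35

In-order visits the left subtree, then the node, then the right subtree.
At 17: go left to 15.
  At 15: go left to 26.
    At 26: go left to 12.
      At 12: go left to 38.
        38 is a leaf — visit 38.
      Visit 12.
      At 12: no right child.
    Visit 26.
    At 26: go right to 8.
      At 8: go left to 7.
        At 7: no left child.
        Visit 7.
        At 7: go right to 27.
          27 is a leaf — visit 27.
      Visit 8.
      At 8: go right to 6.
        At 6: go left to 23.
          At 23: go left to 9.
            9 is a leaf — visit 9.
          Visit 23.
          At 23: no right child.
        Visit 6.
        At 6: go right to 3.
          At 3: go left to 11.
            11 is a leaf — visit 11.
          Visit 3.
          At 3: no right child.
  Visit 15.
  At 15: go right to 20.
    20 is a leaf — visit 20.
Visit 17.
At 17: go right to 35.
  At 35: go left to 29.
    29 is a leaf — visit 29.
  Visit 35.
  At 35: no right child.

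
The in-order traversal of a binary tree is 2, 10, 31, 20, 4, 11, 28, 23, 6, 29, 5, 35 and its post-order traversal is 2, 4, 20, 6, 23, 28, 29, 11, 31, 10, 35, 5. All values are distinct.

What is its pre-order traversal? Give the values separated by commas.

5, 10, 2, 31, 11, 20, 4, 29, 28, 23, 6, 35

The last element of post-order is the root; it splits in-order into left and right subtrees.
Root 5: left subtree has 10 nodes {2, 10, 31, 20, 4, 11, 28, 23, 6, 29}, right has 1 {35}.
  Root 10: left subtree has 1 node {2}, right has 8 {31, 20, 4, 11, 28, 23, 6, 29}.
    Root 31: left subtree has 0 nodes { }, right has 7 {20, 4, 11, 28, 23, 6, 29}.
      Root 11: left subtree has 2 nodes {20, 4}, right has 4 {28, 23, 6, 29}.
        Root 20: left subtree has 0 nodes { }, right has 1 {4}.
        Root 29: left subtree has 3 nodes {28, 23, 6}, right has 0 { }.
          Root 28: left subtree has 0 nodes { }, right has 2 {23, 6}.
            Root 23: left subtree has 0 nodes { }, right has 1 {6}.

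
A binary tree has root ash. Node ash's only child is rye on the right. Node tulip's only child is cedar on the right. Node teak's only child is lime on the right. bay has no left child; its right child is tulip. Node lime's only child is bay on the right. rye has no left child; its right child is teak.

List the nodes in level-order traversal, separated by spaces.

ash rye teak lime bay tulip cedar

Level-order visits nodes level by level from the root, left to right within each level.
Level 0: ash
Level 1: rye
Level 2: teak
Level 3: lime
Level 4: bay
Level 5: tulip
Level 6: cedar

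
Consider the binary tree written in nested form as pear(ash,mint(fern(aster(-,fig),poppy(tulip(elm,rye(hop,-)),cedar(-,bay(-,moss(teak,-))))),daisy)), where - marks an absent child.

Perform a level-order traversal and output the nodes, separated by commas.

pear, ash, mint, fern, daisy, aster, poppy, fig, tulip, cedar, elm, rye, bay, hop, moss, teak

Level-order visits nodes level by level from the root, left to right within each level.
Level 0: pear
Level 1: ash, mint
Level 2: fern, daisy
Level 3: aster, poppy
Level 4: fig, tulip, cedar
Level 5: elm, rye, bay
Level 6: hop, moss
Level 7: teak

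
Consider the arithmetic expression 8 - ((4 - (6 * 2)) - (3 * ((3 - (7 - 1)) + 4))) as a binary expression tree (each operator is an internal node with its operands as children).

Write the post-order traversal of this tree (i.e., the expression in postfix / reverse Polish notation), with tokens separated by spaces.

Post-order on an expression tree gives postfix notation: for each operator, emit left operand, right operand, then the operator.

8 4 6 2 * - 3 3 7 1 - - 4 + * - -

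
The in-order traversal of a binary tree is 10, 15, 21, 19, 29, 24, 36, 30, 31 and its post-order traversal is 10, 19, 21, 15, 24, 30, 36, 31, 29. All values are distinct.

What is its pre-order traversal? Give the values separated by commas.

29, 15, 10, 21, 19, 31, 36, 24, 30

The last element of post-order is the root; it splits in-order into left and right subtrees.
Root 29: left subtree has 4 nodes {10, 15, 21, 19}, right has 4 {24, 36, 30, 31}.
  Root 15: left subtree has 1 node {10}, right has 2 {21, 19}.
    Root 21: left subtree has 0 nodes { }, right has 1 {19}.
  Root 31: left subtree has 3 nodes {24, 36, 30}, right has 0 { }.
    Root 36: left subtree has 1 node {24}, right has 1 {30}.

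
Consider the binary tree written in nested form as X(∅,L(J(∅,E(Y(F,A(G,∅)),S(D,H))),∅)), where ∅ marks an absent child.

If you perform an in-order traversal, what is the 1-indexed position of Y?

In-order visits the left subtree, then the node, then the right subtree.
At X: no left child.
Visit X.
At X: go right to L.
  At L: go left to J.
    At J: no left child.
    Visit J.
    At J: go right to E.
      At E: go left to Y.
        At Y: go left to F.
          F is a leaf — visit F.
        Visit Y.
        At Y: go right to A.
          At A: go left to G.
            G is a leaf — visit G.
          Visit A.
          At A: no right child.
      Visit E.
      At E: go right to S.
        At S: go left to D.
          D is a leaf — visit D.
        Visit S.
        At S: go right to H.
          H is a leaf — visit H.
  Visit L.
  At L: no right child.
Full in-order sequence: X, J, F, Y, G, A, E, D, S, H, L.

4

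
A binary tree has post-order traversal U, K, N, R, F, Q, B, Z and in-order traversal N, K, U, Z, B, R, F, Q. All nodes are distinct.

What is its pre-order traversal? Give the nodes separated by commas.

Z, N, K, U, B, Q, F, R

The last element of post-order is the root; it splits in-order into left and right subtrees.
Root Z: left subtree has 3 nodes {N, K, U}, right has 4 {B, R, F, Q}.
  Root N: left subtree has 0 nodes { }, right has 2 {K, U}.
    Root K: left subtree has 0 nodes { }, right has 1 {U}.
  Root B: left subtree has 0 nodes { }, right has 3 {R, F, Q}.
    Root Q: left subtree has 2 nodes {R, F}, right has 0 { }.
      Root F: left subtree has 1 node {R}, right has 0 { }.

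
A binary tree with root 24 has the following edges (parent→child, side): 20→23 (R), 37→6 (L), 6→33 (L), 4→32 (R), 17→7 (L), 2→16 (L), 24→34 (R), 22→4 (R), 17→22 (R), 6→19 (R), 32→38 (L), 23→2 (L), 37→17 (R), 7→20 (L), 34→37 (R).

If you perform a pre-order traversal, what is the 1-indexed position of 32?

Pre-order visits the node, then its left subtree, then its right subtree.
Visit 24.
At 24: no left child.
At 24: go right to 34.
  Visit 34.
  At 34: no left child.
  At 34: go right to 37.
    Visit 37.
    At 37: go left to 6.
      Visit 6.
      At 6: go left to 33.
        33 is a leaf — visit 33.
      At 6: go right to 19.
        19 is a leaf — visit 19.
    At 37: go right to 17.
      Visit 17.
      At 17: go left to 7.
        Visit 7.
        At 7: go left to 20.
          Visit 20.
          At 20: no left child.
          At 20: go right to 23.
            Visit 23.
            At 23: go left to 2.
              Visit 2.
              At 2: go left to 16.
                16 is a leaf — visit 16.
              At 2: no right child.
            At 23: no right child.
        At 7: no right child.
      At 17: go right to 22.
        Visit 22.
        At 22: no left child.
        At 22: go right to 4.
          Visit 4.
          At 4: no left child.
          At 4: go right to 32.
            Visit 32.
            At 32: go left to 38.
              38 is a leaf — visit 38.
            At 32: no right child.
Full pre-order sequence: 24, 34, 37, 6, 33, 19, 17, 7, 20, 23, 2, 16, 22, 4, 32, 38.

15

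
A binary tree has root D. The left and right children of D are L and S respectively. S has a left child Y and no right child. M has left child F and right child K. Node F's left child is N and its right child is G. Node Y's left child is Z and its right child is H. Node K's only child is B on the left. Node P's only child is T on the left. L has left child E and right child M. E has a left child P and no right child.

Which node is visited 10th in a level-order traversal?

Z

Level-order visits nodes level by level from the root, left to right within each level.
Level 0: D
Level 1: L, S
Level 2: E, M, Y
Level 3: P, F, K, Z, H
Level 4: T, N, G, B
Full level-order sequence: D, L, S, E, M, Y, P, F, K, Z, H, T, N, G, B.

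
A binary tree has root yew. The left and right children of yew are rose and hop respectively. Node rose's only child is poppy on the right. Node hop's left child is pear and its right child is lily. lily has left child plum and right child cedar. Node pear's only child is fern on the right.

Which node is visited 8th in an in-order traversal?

lily

In-order visits the left subtree, then the node, then the right subtree.
At yew: go left to rose.
  At rose: no left child.
  Visit rose.
  At rose: go right to poppy.
    poppy is a leaf — visit poppy.
Visit yew.
At yew: go right to hop.
  At hop: go left to pear.
    At pear: no left child.
    Visit pear.
    At pear: go right to fern.
      fern is a leaf — visit fern.
  Visit hop.
  At hop: go right to lily.
    At lily: go left to plum.
      plum is a leaf — visit plum.
    Visit lily.
    At lily: go right to cedar.
      cedar is a leaf — visit cedar.
Full in-order sequence: rose, poppy, yew, pear, fern, hop, plum, lily, cedar.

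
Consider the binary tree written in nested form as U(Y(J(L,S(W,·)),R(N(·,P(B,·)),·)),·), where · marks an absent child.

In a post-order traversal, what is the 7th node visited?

N

Post-order visits the left subtree, then the right subtree, then the node.
At U: go left to Y.
  At Y: go left to J.
    At J: go left to L.
      L is a leaf — visit L.
    At J: go right to S.
      At S: go left to W.
        W is a leaf — visit W.
      At S: no right child.
      Visit S.
    Visit J.
  At Y: go right to R.
    At R: go left to N.
      At N: no left child.
      At N: go right to P.
        At P: go left to B.
          B is a leaf — visit B.
        At P: no right child.
        Visit P.
      Visit N.
    At R: no right child.
    Visit R.
  Visit Y.
At U: no right child.
Visit U.
Full post-order sequence: L, W, S, J, B, P, N, R, Y, U.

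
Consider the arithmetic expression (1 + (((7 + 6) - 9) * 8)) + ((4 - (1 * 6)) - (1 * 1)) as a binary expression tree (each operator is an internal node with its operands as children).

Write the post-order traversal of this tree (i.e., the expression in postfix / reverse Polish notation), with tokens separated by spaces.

1 7 6 + 9 - 8 * + 4 1 6 * - 1 1 * - +

Post-order on an expression tree gives postfix notation: for each operator, emit left operand, right operand, then the operator.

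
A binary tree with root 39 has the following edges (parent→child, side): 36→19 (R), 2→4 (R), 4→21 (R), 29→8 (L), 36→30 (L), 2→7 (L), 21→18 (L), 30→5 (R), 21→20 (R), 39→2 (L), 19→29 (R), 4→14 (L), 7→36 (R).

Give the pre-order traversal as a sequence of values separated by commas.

39, 2, 7, 36, 30, 5, 19, 29, 8, 4, 14, 21, 18, 20

Pre-order visits the node, then its left subtree, then its right subtree.
Visit 39.
At 39: go left to 2.
  Visit 2.
  At 2: go left to 7.
    Visit 7.
    At 7: no left child.
    At 7: go right to 36.
      Visit 36.
      At 36: go left to 30.
        Visit 30.
        At 30: no left child.
        At 30: go right to 5.
          5 is a leaf — visit 5.
      At 36: go right to 19.
        Visit 19.
        At 19: no left child.
        At 19: go right to 29.
          Visit 29.
          At 29: go left to 8.
            8 is a leaf — visit 8.
          At 29: no right child.
  At 2: go right to 4.
    Visit 4.
    At 4: go left to 14.
      14 is a leaf — visit 14.
    At 4: go right to 21.
      Visit 21.
      At 21: go left to 18.
        18 is a leaf — visit 18.
      At 21: go right to 20.
        20 is a leaf — visit 20.
At 39: no right child.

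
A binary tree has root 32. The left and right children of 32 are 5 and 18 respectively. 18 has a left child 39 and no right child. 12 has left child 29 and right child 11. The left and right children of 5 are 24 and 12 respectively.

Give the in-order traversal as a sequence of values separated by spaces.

24 5 29 12 11 32 39 18

In-order visits the left subtree, then the node, then the right subtree.
At 32: go left to 5.
  At 5: go left to 24.
    24 is a leaf — visit 24.
  Visit 5.
  At 5: go right to 12.
    At 12: go left to 29.
      29 is a leaf — visit 29.
    Visit 12.
    At 12: go right to 11.
      11 is a leaf — visit 11.
Visit 32.
At 32: go right to 18.
  At 18: go left to 39.
    39 is a leaf — visit 39.
  Visit 18.
  At 18: no right child.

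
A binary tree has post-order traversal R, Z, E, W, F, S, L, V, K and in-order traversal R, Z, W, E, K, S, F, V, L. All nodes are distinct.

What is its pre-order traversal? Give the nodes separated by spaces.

The last element of post-order is the root; it splits in-order into left and right subtrees.
Root K: left subtree has 4 nodes {R, Z, W, E}, right has 4 {S, F, V, L}.
  Root W: left subtree has 2 nodes {R, Z}, right has 1 {E}.
    Root Z: left subtree has 1 node {R}, right has 0 { }.
  Root V: left subtree has 2 nodes {S, F}, right has 1 {L}.
    Root S: left subtree has 0 nodes { }, right has 1 {F}.

K W Z R E V S F L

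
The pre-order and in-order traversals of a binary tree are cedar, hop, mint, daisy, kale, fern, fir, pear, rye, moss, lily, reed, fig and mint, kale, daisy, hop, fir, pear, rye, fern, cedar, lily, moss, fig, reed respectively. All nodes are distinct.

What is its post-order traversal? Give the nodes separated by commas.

The first element of pre-order is the root; it splits in-order into left and right subtrees.
Root cedar: left subtree has 8 nodes {mint, kale, daisy, hop, fir, pear, rye, fern}, right has 4 {lily, moss, fig, reed}.
  Root hop: left subtree has 3 nodes {mint, kale, daisy}, right has 4 {fir, pear, rye, fern}.
    Root mint: left subtree has 0 nodes { }, right has 2 {kale, daisy}.
      Root daisy: left subtree has 1 node {kale}, right has 0 { }.
    Root fern: left subtree has 3 nodes {fir, pear, rye}, right has 0 { }.
      Root fir: left subtree has 0 nodes { }, right has 2 {pear, rye}.
        Root pear: left subtree has 0 nodes { }, right has 1 {rye}.
  Root moss: left subtree has 1 node {lily}, right has 2 {fig, reed}.
    Root reed: left subtree has 1 node {fig}, right has 0 { }.

kale, daisy, mint, rye, pear, fir, fern, hop, lily, fig, reed, moss, cedar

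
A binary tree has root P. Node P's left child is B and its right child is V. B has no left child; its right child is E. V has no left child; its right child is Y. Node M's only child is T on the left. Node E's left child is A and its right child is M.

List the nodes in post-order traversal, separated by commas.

A, T, M, E, B, Y, V, P

Post-order visits the left subtree, then the right subtree, then the node.
At P: go left to B.
  At B: no left child.
  At B: go right to E.
    At E: go left to A.
      A is a leaf — visit A.
    At E: go right to M.
      At M: go left to T.
        T is a leaf — visit T.
      At M: no right child.
      Visit M.
    Visit E.
  Visit B.
At P: go right to V.
  At V: no left child.
  At V: go right to Y.
    Y is a leaf — visit Y.
  Visit V.
Visit P.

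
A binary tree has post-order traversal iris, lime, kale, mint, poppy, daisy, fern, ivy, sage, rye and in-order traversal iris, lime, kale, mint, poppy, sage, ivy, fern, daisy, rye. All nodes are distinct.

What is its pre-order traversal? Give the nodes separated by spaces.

rye sage poppy mint kale lime iris ivy fern daisy

The last element of post-order is the root; it splits in-order into left and right subtrees.
Root rye: left subtree has 9 nodes {iris, lime, kale, mint, poppy, sage, ivy, fern, daisy}, right has 0 { }.
  Root sage: left subtree has 5 nodes {iris, lime, kale, mint, poppy}, right has 3 {ivy, fern, daisy}.
    Root poppy: left subtree has 4 nodes {iris, lime, kale, mint}, right has 0 { }.
      Root mint: left subtree has 3 nodes {iris, lime, kale}, right has 0 { }.
        Root kale: left subtree has 2 nodes {iris, lime}, right has 0 { }.
          Root lime: left subtree has 1 node {iris}, right has 0 { }.
    Root ivy: left subtree has 0 nodes { }, right has 2 {fern, daisy}.
      Root fern: left subtree has 0 nodes { }, right has 1 {daisy}.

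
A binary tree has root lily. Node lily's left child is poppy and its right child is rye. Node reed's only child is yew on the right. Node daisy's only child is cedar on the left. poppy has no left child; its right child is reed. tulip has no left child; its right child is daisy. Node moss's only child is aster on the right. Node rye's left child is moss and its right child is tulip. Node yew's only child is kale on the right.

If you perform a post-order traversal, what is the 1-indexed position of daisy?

8

Post-order visits the left subtree, then the right subtree, then the node.
At lily: go left to poppy.
  At poppy: no left child.
  At poppy: go right to reed.
    At reed: no left child.
    At reed: go right to yew.
      At yew: no left child.
      At yew: go right to kale.
        kale is a leaf — visit kale.
      Visit yew.
    Visit reed.
  Visit poppy.
At lily: go right to rye.
  At rye: go left to moss.
    At moss: no left child.
    At moss: go right to aster.
      aster is a leaf — visit aster.
    Visit moss.
  At rye: go right to tulip.
    At tulip: no left child.
    At tulip: go right to daisy.
      At daisy: go left to cedar.
        cedar is a leaf — visit cedar.
      At daisy: no right child.
      Visit daisy.
    Visit tulip.
  Visit rye.
Visit lily.
Full post-order sequence: kale, yew, reed, poppy, aster, moss, cedar, daisy, tulip, rye, lily.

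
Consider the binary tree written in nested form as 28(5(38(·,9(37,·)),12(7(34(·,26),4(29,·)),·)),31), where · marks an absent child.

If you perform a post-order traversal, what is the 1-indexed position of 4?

Post-order visits the left subtree, then the right subtree, then the node.
At 28: go left to 5.
  At 5: go left to 38.
    At 38: no left child.
    At 38: go right to 9.
      At 9: go left to 37.
        37 is a leaf — visit 37.
      At 9: no right child.
      Visit 9.
    Visit 38.
  At 5: go right to 12.
    At 12: go left to 7.
      At 7: go left to 34.
        At 34: no left child.
        At 34: go right to 26.
          26 is a leaf — visit 26.
        Visit 34.
      At 7: go right to 4.
        At 4: go left to 29.
          29 is a leaf — visit 29.
        At 4: no right child.
        Visit 4.
      Visit 7.
    At 12: no right child.
    Visit 12.
  Visit 5.
At 28: go right to 31.
  31 is a leaf — visit 31.
Visit 28.
Full post-order sequence: 37, 9, 38, 26, 34, 29, 4, 7, 12, 5, 31, 28.

7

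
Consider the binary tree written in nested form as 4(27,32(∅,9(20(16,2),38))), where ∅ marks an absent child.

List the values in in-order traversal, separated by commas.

27, 4, 32, 16, 20, 2, 9, 38

In-order visits the left subtree, then the node, then the right subtree.
At 4: go left to 27.
  27 is a leaf — visit 27.
Visit 4.
At 4: go right to 32.
  At 32: no left child.
  Visit 32.
  At 32: go right to 9.
    At 9: go left to 20.
      At 20: go left to 16.
        16 is a leaf — visit 16.
      Visit 20.
      At 20: go right to 2.
        2 is a leaf — visit 2.
    Visit 9.
    At 9: go right to 38.
      38 is a leaf — visit 38.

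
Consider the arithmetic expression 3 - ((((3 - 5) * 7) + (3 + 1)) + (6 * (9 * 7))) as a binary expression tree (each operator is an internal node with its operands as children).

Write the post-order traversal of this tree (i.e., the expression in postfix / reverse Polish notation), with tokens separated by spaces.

3 3 5 - 7 * 3 1 + + 6 9 7 * * + -

Post-order on an expression tree gives postfix notation: for each operator, emit left operand, right operand, then the operator.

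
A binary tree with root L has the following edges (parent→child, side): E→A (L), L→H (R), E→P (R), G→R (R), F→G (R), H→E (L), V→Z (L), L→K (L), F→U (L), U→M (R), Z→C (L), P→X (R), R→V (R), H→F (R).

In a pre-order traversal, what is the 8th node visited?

F

Pre-order visits the node, then its left subtree, then its right subtree.
Visit L.
At L: go left to K.
  K is a leaf — visit K.
At L: go right to H.
  Visit H.
  At H: go left to E.
    Visit E.
    At E: go left to A.
      A is a leaf — visit A.
    At E: go right to P.
      Visit P.
      At P: no left child.
      At P: go right to X.
        X is a leaf — visit X.
  At H: go right to F.
    Visit F.
    At F: go left to U.
      Visit U.
      At U: no left child.
      At U: go right to M.
        M is a leaf — visit M.
    At F: go right to G.
      Visit G.
      At G: no left child.
      At G: go right to R.
        Visit R.
        At R: no left child.
        At R: go right to V.
          Visit V.
          At V: go left to Z.
            Visit Z.
            At Z: go left to C.
              C is a leaf — visit C.
            At Z: no right child.
          At V: no right child.
Full pre-order sequence: L, K, H, E, A, P, X, F, U, M, G, R, V, Z, C.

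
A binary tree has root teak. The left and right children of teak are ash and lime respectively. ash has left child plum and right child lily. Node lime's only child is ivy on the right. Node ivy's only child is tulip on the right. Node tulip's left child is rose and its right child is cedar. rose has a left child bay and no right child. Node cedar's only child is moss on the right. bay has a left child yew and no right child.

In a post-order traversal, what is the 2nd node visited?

lily

Post-order visits the left subtree, then the right subtree, then the node.
At teak: go left to ash.
  At ash: go left to plum.
    plum is a leaf — visit plum.
  At ash: go right to lily.
    lily is a leaf — visit lily.
  Visit ash.
At teak: go right to lime.
  At lime: no left child.
  At lime: go right to ivy.
    At ivy: no left child.
    At ivy: go right to tulip.
      At tulip: go left to rose.
        At rose: go left to bay.
          At bay: go left to yew.
            yew is a leaf — visit yew.
          At bay: no right child.
          Visit bay.
        At rose: no right child.
        Visit rose.
      At tulip: go right to cedar.
        At cedar: no left child.
        At cedar: go right to moss.
          moss is a leaf — visit moss.
        Visit cedar.
      Visit tulip.
    Visit ivy.
  Visit lime.
Visit teak.
Full post-order sequence: plum, lily, ash, yew, bay, rose, moss, cedar, tulip, ivy, lime, teak.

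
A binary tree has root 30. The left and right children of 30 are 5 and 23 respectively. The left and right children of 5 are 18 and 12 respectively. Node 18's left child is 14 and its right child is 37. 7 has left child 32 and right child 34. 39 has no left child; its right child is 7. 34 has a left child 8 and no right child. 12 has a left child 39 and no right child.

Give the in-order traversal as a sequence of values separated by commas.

In-order visits the left subtree, then the node, then the right subtree.
At 30: go left to 5.
  At 5: go left to 18.
    At 18: go left to 14.
      14 is a leaf — visit 14.
    Visit 18.
    At 18: go right to 37.
      37 is a leaf — visit 37.
  Visit 5.
  At 5: go right to 12.
    At 12: go left to 39.
      At 39: no left child.
      Visit 39.
      At 39: go right to 7.
        At 7: go left to 32.
          32 is a leaf — visit 32.
        Visit 7.
        At 7: go right to 34.
          At 34: go left to 8.
            8 is a leaf — visit 8.
          Visit 34.
          At 34: no right child.
    Visit 12.
    At 12: no right child.
Visit 30.
At 30: go right to 23.
  23 is a leaf — visit 23.

14, 18, 37, 5, 39, 32, 7, 8, 34, 12, 30, 23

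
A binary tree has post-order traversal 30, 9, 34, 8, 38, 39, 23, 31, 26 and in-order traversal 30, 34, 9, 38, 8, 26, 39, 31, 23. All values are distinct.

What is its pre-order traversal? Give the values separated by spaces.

The last element of post-order is the root; it splits in-order into left and right subtrees.
Root 26: left subtree has 5 nodes {30, 34, 9, 38, 8}, right has 3 {39, 31, 23}.
  Root 38: left subtree has 3 nodes {30, 34, 9}, right has 1 {8}.
    Root 34: left subtree has 1 node {30}, right has 1 {9}.
  Root 31: left subtree has 1 node {39}, right has 1 {23}.

26 38 34 30 9 8 31 39 23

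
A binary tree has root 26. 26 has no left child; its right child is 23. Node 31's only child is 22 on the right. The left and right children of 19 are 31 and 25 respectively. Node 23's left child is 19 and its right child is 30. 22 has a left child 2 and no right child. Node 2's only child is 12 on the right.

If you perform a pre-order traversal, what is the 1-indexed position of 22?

Pre-order visits the node, then its left subtree, then its right subtree.
Visit 26.
At 26: no left child.
At 26: go right to 23.
  Visit 23.
  At 23: go left to 19.
    Visit 19.
    At 19: go left to 31.
      Visit 31.
      At 31: no left child.
      At 31: go right to 22.
        Visit 22.
        At 22: go left to 2.
          Visit 2.
          At 2: no left child.
          At 2: go right to 12.
            12 is a leaf — visit 12.
        At 22: no right child.
    At 19: go right to 25.
      25 is a leaf — visit 25.
  At 23: go right to 30.
    30 is a leaf — visit 30.
Full pre-order sequence: 26, 23, 19, 31, 22, 2, 12, 25, 30.

5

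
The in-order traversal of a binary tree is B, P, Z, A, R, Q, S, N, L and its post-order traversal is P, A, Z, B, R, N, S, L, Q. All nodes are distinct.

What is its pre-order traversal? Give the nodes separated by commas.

Q, R, B, Z, P, A, L, S, N

The last element of post-order is the root; it splits in-order into left and right subtrees.
Root Q: left subtree has 5 nodes {B, P, Z, A, R}, right has 3 {S, N, L}.
  Root R: left subtree has 4 nodes {B, P, Z, A}, right has 0 { }.
    Root B: left subtree has 0 nodes { }, right has 3 {P, Z, A}.
      Root Z: left subtree has 1 node {P}, right has 1 {A}.
  Root L: left subtree has 2 nodes {S, N}, right has 0 { }.
    Root S: left subtree has 0 nodes { }, right has 1 {N}.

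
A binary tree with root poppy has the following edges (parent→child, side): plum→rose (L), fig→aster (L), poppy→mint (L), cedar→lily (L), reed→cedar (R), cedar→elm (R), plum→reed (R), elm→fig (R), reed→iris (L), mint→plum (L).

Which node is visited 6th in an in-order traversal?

cedar

In-order visits the left subtree, then the node, then the right subtree.
At poppy: go left to mint.
  At mint: go left to plum.
    At plum: go left to rose.
      rose is a leaf — visit rose.
    Visit plum.
    At plum: go right to reed.
      At reed: go left to iris.
        iris is a leaf — visit iris.
      Visit reed.
      At reed: go right to cedar.
        At cedar: go left to lily.
          lily is a leaf — visit lily.
        Visit cedar.
        At cedar: go right to elm.
          At elm: no left child.
          Visit elm.
          At elm: go right to fig.
            At fig: go left to aster.
              aster is a leaf — visit aster.
            Visit fig.
            At fig: no right child.
  Visit mint.
  At mint: no right child.
Visit poppy.
At poppy: no right child.
Full in-order sequence: rose, plum, iris, reed, lily, cedar, elm, aster, fig, mint, poppy.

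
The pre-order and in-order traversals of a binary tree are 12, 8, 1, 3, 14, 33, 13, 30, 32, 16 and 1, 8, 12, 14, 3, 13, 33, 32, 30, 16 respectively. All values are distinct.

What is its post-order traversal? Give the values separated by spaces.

1 8 14 13 32 16 30 33 3 12

The first element of pre-order is the root; it splits in-order into left and right subtrees.
Root 12: left subtree has 2 nodes {1, 8}, right has 7 {14, 3, 13, 33, 32, 30, 16}.
  Root 8: left subtree has 1 node {1}, right has 0 { }.
  Root 3: left subtree has 1 node {14}, right has 5 {13, 33, 32, 30, 16}.
    Root 33: left subtree has 1 node {13}, right has 3 {32, 30, 16}.
      Root 30: left subtree has 1 node {32}, right has 1 {16}.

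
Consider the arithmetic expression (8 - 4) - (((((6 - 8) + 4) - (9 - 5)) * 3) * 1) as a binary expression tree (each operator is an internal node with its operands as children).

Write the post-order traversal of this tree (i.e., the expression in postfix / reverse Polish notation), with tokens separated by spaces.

Post-order on an expression tree gives postfix notation: for each operator, emit left operand, right operand, then the operator.

8 4 - 6 8 - 4 + 9 5 - - 3 * 1 * -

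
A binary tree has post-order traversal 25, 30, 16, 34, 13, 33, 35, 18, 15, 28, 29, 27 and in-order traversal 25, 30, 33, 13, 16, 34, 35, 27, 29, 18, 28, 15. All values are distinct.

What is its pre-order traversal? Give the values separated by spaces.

The last element of post-order is the root; it splits in-order into left and right subtrees.
Root 27: left subtree has 7 nodes {25, 30, 33, 13, 16, 34, 35}, right has 4 {29, 18, 28, 15}.
  Root 35: left subtree has 6 nodes {25, 30, 33, 13, 16, 34}, right has 0 { }.
    Root 33: left subtree has 2 nodes {25, 30}, right has 3 {13, 16, 34}.
      Root 30: left subtree has 1 node {25}, right has 0 { }.
      Root 13: left subtree has 0 nodes { }, right has 2 {16, 34}.
        Root 34: left subtree has 1 node {16}, right has 0 { }.
  Root 29: left subtree has 0 nodes { }, right has 3 {18, 28, 15}.
    Root 28: left subtree has 1 node {18}, right has 1 {15}.

27 35 33 30 25 13 34 16 29 28 18 15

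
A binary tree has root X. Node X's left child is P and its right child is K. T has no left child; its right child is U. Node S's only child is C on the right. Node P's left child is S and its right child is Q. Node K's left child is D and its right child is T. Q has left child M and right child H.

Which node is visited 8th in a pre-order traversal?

K

Pre-order visits the node, then its left subtree, then its right subtree.
Visit X.
At X: go left to P.
  Visit P.
  At P: go left to S.
    Visit S.
    At S: no left child.
    At S: go right to C.
      C is a leaf — visit C.
  At P: go right to Q.
    Visit Q.
    At Q: go left to M.
      M is a leaf — visit M.
    At Q: go right to H.
      H is a leaf — visit H.
At X: go right to K.
  Visit K.
  At K: go left to D.
    D is a leaf — visit D.
  At K: go right to T.
    Visit T.
    At T: no left child.
    At T: go right to U.
      U is a leaf — visit U.
Full pre-order sequence: X, P, S, C, Q, M, H, K, D, T, U.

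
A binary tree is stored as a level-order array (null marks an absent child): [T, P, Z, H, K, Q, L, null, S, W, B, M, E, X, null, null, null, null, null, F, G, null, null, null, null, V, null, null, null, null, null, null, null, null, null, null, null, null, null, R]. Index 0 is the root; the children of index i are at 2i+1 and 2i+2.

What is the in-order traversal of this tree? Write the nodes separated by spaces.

In-order visits the left subtree, then the node, then the right subtree.
At T: go left to P.
  At P: go left to H.
    At H: no left child.
    Visit H.
    At H: go right to S.
      S is a leaf — visit S.
  Visit P.
  At P: go right to K.
    At K: go left to W.
      At W: go left to F.
        At F: go left to R.
          R is a leaf — visit R.
        Visit F.
        At F: no right child.
      Visit W.
      At W: go right to G.
        G is a leaf — visit G.
    Visit K.
    At K: go right to B.
      B is a leaf — visit B.
Visit T.
At T: go right to Z.
  At Z: go left to Q.
    At Q: go left to M.
      M is a leaf — visit M.
    Visit Q.
    At Q: go right to E.
      At E: go left to V.
        V is a leaf — visit V.
      Visit E.
      At E: no right child.
  Visit Z.
  At Z: go right to L.
    At L: go left to X.
      X is a leaf — visit X.
    Visit L.
    At L: no right child.

H S P R F W G K B T M Q V E Z X L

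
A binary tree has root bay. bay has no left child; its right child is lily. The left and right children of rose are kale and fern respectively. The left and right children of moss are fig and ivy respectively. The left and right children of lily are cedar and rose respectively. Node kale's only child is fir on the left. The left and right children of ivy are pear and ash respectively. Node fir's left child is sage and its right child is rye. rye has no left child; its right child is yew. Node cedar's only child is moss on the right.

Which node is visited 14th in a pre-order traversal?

Pre-order visits the node, then its left subtree, then its right subtree.
Visit bay.
At bay: no left child.
At bay: go right to lily.
  Visit lily.
  At lily: go left to cedar.
    Visit cedar.
    At cedar: no left child.
    At cedar: go right to moss.
      Visit moss.
      At moss: go left to fig.
        fig is a leaf — visit fig.
      At moss: go right to ivy.
        Visit ivy.
        At ivy: go left to pear.
          pear is a leaf — visit pear.
        At ivy: go right to ash.
          ash is a leaf — visit ash.
  At lily: go right to rose.
    Visit rose.
    At rose: go left to kale.
      Visit kale.
      At kale: go left to fir.
        Visit fir.
        At fir: go left to sage.
          sage is a leaf — visit sage.
        At fir: go right to rye.
          Visit rye.
          At rye: no left child.
          At rye: go right to yew.
            yew is a leaf — visit yew.
      At kale: no right child.
    At rose: go right to fern.
      fern is a leaf — visit fern.
Full pre-order sequence: bay, lily, cedar, moss, fig, ivy, pear, ash, rose, kale, fir, sage, rye, yew, fern.

yew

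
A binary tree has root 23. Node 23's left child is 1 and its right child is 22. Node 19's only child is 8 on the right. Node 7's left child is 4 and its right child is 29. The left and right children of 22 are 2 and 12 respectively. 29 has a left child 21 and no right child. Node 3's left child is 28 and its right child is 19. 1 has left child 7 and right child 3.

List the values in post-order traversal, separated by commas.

Post-order visits the left subtree, then the right subtree, then the node.
At 23: go left to 1.
  At 1: go left to 7.
    At 7: go left to 4.
      4 is a leaf — visit 4.
    At 7: go right to 29.
      At 29: go left to 21.
        21 is a leaf — visit 21.
      At 29: no right child.
      Visit 29.
    Visit 7.
  At 1: go right to 3.
    At 3: go left to 28.
      28 is a leaf — visit 28.
    At 3: go right to 19.
      At 19: no left child.
      At 19: go right to 8.
        8 is a leaf — visit 8.
      Visit 19.
    Visit 3.
  Visit 1.
At 23: go right to 22.
  At 22: go left to 2.
    2 is a leaf — visit 2.
  At 22: go right to 12.
    12 is a leaf — visit 12.
  Visit 22.
Visit 23.

4, 21, 29, 7, 28, 8, 19, 3, 1, 2, 12, 22, 23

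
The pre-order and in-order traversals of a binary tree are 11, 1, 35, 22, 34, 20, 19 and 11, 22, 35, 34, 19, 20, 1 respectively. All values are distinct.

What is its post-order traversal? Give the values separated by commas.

22, 19, 20, 34, 35, 1, 11

The first element of pre-order is the root; it splits in-order into left and right subtrees.
Root 11: left subtree has 0 nodes { }, right has 6 {22, 35, 34, 19, 20, 1}.
  Root 1: left subtree has 5 nodes {22, 35, 34, 19, 20}, right has 0 { }.
    Root 35: left subtree has 1 node {22}, right has 3 {34, 19, 20}.
      Root 34: left subtree has 0 nodes { }, right has 2 {19, 20}.
        Root 20: left subtree has 1 node {19}, right has 0 { }.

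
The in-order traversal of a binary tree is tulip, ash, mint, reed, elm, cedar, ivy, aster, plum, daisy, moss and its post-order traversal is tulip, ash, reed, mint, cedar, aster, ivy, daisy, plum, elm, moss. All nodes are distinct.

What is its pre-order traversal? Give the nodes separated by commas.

moss, elm, mint, ash, tulip, reed, plum, ivy, cedar, aster, daisy

The last element of post-order is the root; it splits in-order into left and right subtrees.
Root moss: left subtree has 10 nodes {tulip, ash, mint, reed, elm, cedar, ivy, aster, plum, daisy}, right has 0 { }.
  Root elm: left subtree has 4 nodes {tulip, ash, mint, reed}, right has 5 {cedar, ivy, aster, plum, daisy}.
    Root mint: left subtree has 2 nodes {tulip, ash}, right has 1 {reed}.
      Root ash: left subtree has 1 node {tulip}, right has 0 { }.
    Root plum: left subtree has 3 nodes {cedar, ivy, aster}, right has 1 {daisy}.
      Root ivy: left subtree has 1 node {cedar}, right has 1 {aster}.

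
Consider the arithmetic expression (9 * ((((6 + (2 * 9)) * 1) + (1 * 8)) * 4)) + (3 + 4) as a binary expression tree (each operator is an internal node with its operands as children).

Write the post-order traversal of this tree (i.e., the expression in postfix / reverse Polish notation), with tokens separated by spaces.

Post-order on an expression tree gives postfix notation: for each operator, emit left operand, right operand, then the operator.

9 6 2 9 * + 1 * 1 8 * + 4 * * 3 4 + +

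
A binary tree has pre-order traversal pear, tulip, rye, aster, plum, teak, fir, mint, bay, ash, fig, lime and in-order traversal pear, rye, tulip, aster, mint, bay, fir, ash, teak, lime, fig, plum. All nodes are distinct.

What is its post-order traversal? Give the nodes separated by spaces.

rye bay mint ash fir lime fig teak plum aster tulip pear

The first element of pre-order is the root; it splits in-order into left and right subtrees.
Root pear: left subtree has 0 nodes { }, right has 11 {rye, tulip, aster, mint, bay, fir, ash, teak, lime, fig, plum}.
  Root tulip: left subtree has 1 node {rye}, right has 9 {aster, mint, bay, fir, ash, teak, lime, fig, plum}.
    Root aster: left subtree has 0 nodes { }, right has 8 {mint, bay, fir, ash, teak, lime, fig, plum}.
      Root plum: left subtree has 7 nodes {mint, bay, fir, ash, teak, lime, fig}, right has 0 { }.
        Root teak: left subtree has 4 nodes {mint, bay, fir, ash}, right has 2 {lime, fig}.
          Root fir: left subtree has 2 nodes {mint, bay}, right has 1 {ash}.
            Root mint: left subtree has 0 nodes { }, right has 1 {bay}.
          Root fig: left subtree has 1 node {lime}, right has 0 { }.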